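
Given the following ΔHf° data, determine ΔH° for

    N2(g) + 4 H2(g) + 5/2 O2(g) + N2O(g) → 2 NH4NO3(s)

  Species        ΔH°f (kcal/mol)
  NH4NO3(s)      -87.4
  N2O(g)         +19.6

Products: 2·(-87.4) = -174.8
Reactants: 1·(+0.0) + 4·(+0.0) + 5/2·(+0.0) + 1·(+19.6) = +19.6
ΔH° = (-174.8) − (+19.6) = -194.4 kcal/mol

ΔH° = -194.4 kcal/mol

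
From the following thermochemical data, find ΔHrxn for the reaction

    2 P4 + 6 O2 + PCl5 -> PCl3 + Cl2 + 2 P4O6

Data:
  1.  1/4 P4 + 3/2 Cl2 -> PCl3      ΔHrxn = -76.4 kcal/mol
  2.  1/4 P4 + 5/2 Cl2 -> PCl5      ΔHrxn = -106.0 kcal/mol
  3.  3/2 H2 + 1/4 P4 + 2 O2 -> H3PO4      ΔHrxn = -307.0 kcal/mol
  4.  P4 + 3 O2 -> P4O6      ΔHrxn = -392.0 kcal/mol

ΔHrxn = -754.4 kcal/mol

eq. 1 as written: -76.4 kcal/mol
eq. 2 reversed: +106.0 kcal/mol
eq. 3: not needed.
eq. 4 × 2: (2)·(-392.0) = -784.0 kcal/mol
ΔHrxn = (-76.4) + (+106.0) + (-784.0) = -754.4 kcal/mol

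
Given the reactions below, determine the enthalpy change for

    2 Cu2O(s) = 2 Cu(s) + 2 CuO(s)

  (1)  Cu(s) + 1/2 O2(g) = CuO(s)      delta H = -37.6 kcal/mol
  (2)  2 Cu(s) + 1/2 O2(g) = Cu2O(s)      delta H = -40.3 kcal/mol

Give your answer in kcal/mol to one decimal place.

delta H = 5.4 kcal/mol

(1) × 2: (2)·(-37.6) = -75.2 kcal/mol
(2) reversed and × 2: (-2)·(-40.3) = +80.6 kcal/mol
Combining the equations, delta H = (-75.2) + (+80.6) = 5.4 kcal/mol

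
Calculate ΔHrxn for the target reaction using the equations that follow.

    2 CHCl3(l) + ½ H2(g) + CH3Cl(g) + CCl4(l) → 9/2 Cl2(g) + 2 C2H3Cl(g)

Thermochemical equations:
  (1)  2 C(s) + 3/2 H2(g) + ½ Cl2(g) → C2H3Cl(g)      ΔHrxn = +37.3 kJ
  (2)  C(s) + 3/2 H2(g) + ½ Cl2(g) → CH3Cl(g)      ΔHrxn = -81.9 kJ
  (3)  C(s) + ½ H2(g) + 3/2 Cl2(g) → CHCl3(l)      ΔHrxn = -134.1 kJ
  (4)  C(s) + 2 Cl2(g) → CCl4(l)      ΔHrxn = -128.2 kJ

(1) × 2 (scale by 2 for the 2 C2H3Cl(g)): (2)·(+37.3) = +74.6 kJ
(2) reversed (reverse to put CH3Cl(g) on the reactant side): +81.9 kJ
(3) reversed and × 2 (CHCl3(l) must end up as a reactant; ×2 to match 2 CHCl3(l) in the target): (-2)·(-134.1) = +268.2 kJ
(4) reversed (CCl4(l) must end up as a reactant): +128.2 kJ
ΔHrxn = (+74.6) + (+81.9) + (+268.2) + (+128.2) = 552.9 kJ

ΔHrxn = 552.9 kJ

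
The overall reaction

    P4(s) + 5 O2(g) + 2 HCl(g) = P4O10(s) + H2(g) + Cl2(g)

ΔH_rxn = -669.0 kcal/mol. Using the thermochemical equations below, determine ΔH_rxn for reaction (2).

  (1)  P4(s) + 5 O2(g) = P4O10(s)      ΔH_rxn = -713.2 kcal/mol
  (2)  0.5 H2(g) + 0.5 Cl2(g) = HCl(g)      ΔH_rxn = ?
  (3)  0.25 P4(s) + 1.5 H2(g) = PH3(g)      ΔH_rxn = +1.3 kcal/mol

(1) as written: -713.2 kcal/mol
(2) reversed and × 2: contributes −2·x
(3): not needed.
-669.0 = (-713.2) − 2·x
x = (-669.0 − (-713.2)) / (-2) = -22.1 kcal/mol

ΔH_rxn = -22.1 kcal/mol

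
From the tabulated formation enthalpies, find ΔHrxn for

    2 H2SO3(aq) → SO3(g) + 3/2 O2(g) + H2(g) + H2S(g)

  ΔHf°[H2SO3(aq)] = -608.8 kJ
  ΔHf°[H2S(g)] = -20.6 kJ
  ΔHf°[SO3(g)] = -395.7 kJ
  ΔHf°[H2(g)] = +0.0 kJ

ΔHrxn = 801.3 kJ

Products: 1·(-395.7) + 3/2·(+0.0) + 1·(+0.0) + 1·(-20.6) = -416.3
Reactants: 2·(-608.8) = -1217.6
ΔHrxn = (-416.3) − (-1217.6) = 801.3 kJ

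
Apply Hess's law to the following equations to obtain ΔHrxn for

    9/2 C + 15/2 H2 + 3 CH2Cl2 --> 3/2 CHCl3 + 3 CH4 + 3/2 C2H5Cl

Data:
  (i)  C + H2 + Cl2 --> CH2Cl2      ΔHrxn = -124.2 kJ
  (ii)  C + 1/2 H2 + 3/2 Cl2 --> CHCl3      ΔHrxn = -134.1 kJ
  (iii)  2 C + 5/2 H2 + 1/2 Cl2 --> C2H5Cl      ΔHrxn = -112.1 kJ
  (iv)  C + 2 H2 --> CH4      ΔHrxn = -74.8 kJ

(i) reversed and × 3: (-3)·(-124.2) = +372.6 kJ
(ii) × 3/2: (3/2)·(-134.1) = -201.15 kJ
(iii) × 3/2: (3/2)·(-112.1) = -168.15 kJ
(iv) × 3: (3)·(-74.8) = -224.4 kJ
Since enthalpy is a state function, ΔHrxn = (+372.6) + (-201.15) + (-168.15) + (-224.4) = -221.1 kJ

ΔHrxn = -221.1 kJ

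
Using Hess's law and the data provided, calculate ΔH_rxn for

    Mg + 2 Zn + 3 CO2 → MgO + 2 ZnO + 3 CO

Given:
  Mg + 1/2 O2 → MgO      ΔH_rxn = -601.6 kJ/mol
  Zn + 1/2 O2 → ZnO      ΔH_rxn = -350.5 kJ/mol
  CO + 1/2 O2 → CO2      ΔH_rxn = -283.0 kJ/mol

equation 1 as written: -601.6 kJ/mol
equation 2 × 2: (2)·(-350.5) = -701.0 kJ/mol
equation 3 reversed and × 3: (-3)·(-283.0) = +849.0 kJ/mol
Summing the manipulated equations, ΔH_rxn = (-601.6) + (-701.0) + (+849.0) = -453.6 kJ/mol

ΔH_rxn = -453.6 kJ/mol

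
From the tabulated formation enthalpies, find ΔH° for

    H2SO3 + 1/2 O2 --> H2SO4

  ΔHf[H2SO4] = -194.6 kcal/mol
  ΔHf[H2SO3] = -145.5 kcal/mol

Products: 1·(-194.6) = -194.6
Reactants: 1·(-145.5) + 1/2·(+0.0) = -145.5
ΔH° = (-194.6) − (-145.5) = -49.1 kcal/mol

ΔH° = -49.1 kcal/mol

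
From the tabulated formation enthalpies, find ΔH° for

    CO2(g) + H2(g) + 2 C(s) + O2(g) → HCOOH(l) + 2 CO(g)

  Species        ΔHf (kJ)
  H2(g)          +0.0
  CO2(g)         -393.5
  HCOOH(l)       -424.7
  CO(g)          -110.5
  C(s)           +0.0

ΔH° = -252.2 kJ

Products: 1·(-424.7) + 2·(-110.5) = -645.7
Reactants: 1·(-393.5) + 1·(+0.0) + 2·(+0.0) + 1·(+0.0) = -393.5
ΔH° = (-645.7) − (-393.5) = -252.2 kJ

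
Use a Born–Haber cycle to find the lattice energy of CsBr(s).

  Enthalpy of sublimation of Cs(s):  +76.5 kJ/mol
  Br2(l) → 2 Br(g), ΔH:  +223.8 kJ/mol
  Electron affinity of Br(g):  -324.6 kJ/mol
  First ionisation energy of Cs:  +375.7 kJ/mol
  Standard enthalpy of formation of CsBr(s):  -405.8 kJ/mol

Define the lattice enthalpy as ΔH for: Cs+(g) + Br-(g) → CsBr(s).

U = -645.3 kJ/mol

ΔHf° = 1·ΔHsub + 1·(ΣIE) + 1/2·D(Br2) + 1·EA + U
-405.8 = 1·(+76.5) + 1·(+375.7) + 1/2·(+223.8) + 1·(-324.6) + U
U = -405.8 − (+239.5) = -645.3 kJ/mol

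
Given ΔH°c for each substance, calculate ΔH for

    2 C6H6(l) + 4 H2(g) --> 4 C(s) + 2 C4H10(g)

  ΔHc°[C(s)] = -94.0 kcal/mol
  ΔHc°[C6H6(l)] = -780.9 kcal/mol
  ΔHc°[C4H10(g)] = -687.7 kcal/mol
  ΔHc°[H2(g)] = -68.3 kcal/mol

ΔH = -83.6 kcal/mol

With combustion enthalpies, reactants minus products:
= [2·(-780.9) + 4·(-68.3)] − [4·(-94.0) + 2·(-687.7)]
= -83.6 kcal/mol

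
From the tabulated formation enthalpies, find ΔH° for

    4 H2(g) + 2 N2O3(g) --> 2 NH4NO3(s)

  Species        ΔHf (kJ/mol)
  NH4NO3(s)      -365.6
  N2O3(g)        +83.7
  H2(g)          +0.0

ΔH°rxn = Σ nΔHf°(products) − Σ nΔHf°(reactants).
Products: 2·(-365.6) = -731.2
Reactants: 4·(+0.0) + 2·(+83.7) = +167.4
ΔH° = (-731.2) − (+167.4) = -898.6 kJ/mol

ΔH° = -898.6 kJ/mol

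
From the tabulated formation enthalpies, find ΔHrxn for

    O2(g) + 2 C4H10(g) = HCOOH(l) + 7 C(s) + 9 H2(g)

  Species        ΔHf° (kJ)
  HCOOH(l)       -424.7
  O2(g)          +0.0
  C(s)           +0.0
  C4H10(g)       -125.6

Products: 1·(-424.7) + 7·(+0.0) + 9·(+0.0) = -424.7
Reactants: 1·(+0.0) + 2·(-125.6) = -251.2
ΔHrxn = (-424.7) − (-251.2) = -173.5 kJ

ΔHrxn = -173.5 kJ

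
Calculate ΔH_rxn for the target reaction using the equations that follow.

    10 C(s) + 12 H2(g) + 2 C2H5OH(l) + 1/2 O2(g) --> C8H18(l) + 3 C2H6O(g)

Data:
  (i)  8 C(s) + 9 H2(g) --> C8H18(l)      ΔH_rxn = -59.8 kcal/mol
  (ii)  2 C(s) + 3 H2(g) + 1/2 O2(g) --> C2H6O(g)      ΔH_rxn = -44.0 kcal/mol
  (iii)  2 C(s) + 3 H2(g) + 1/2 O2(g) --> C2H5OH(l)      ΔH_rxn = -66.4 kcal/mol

(i) as written: -59.8 kcal/mol
(ii) × 3: (3)·(-44.0) = -132.0 kcal/mol
(iii) reversed and × 2: (-2)·(-66.4) = +132.8 kcal/mol
Combining the equations, ΔH_rxn = (-59.8) + (-132.0) + (+132.8) = -59.0 kcal/mol

ΔH_rxn = -59.0 kcal/mol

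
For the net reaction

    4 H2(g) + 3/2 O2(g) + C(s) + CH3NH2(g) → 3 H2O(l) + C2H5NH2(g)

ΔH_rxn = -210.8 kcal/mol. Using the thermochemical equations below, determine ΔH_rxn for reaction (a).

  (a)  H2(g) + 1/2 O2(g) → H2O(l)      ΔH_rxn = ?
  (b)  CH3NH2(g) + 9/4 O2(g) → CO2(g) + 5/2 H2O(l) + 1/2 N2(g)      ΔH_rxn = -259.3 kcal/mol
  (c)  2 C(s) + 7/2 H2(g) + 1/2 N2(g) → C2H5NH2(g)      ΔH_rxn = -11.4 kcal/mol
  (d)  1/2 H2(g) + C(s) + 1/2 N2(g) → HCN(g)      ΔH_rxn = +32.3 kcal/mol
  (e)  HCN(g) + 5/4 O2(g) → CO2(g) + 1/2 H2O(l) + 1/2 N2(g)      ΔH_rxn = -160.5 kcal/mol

ΔH_rxn = -68.3 kcal/mol

(a) as written: contributes x
(b) as written (CH3NH2(g) already on the reactant side): -259.3 kcal/mol
(c) as written (C2H5NH2(g) already on the product side): -11.4 kcal/mol
(d) reversed: -32.3 kcal/mol
(e) reversed: +160.5 kcal/mol
-210.8 = (-259.3) + (-11.4) + (-32.3) + (+160.5) + x
x = (-210.8 − (-142.5)) / (1) = -68.3 kcal/mol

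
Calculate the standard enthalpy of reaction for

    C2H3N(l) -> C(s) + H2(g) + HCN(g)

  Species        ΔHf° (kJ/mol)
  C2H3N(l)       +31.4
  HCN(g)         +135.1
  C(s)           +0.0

Products: 1·(+0.0) + 1·(+0.0) + 1·(+135.1) = +135.1
Reactants: 1·(+31.4) = +31.4
ΔH_rxn = (+135.1) − (+31.4) = 103.7 kJ/mol

ΔH_rxn = 103.7 kJ/mol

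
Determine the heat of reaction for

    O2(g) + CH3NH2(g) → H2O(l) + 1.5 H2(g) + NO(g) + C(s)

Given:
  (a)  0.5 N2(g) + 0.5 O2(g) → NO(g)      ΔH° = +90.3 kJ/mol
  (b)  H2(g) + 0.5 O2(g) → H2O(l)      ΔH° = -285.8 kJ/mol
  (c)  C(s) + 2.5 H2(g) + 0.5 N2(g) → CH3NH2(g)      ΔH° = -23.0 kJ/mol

(a) as written (NO(g) already on the product side): +90.3 kJ/mol
(b) as written (H2O(l) already on the product side): -285.8 kJ/mol
(c) reversed (reverse to put CH3NH2(g) on the reactant side): +23.0 kJ/mol
Since enthalpy is a state function, ΔH° = (1)·(+90.3) + (1)·(-285.8) + (-1)·(-23.0) = -172.5 kJ/mol

ΔH° = -172.5 kJ/mol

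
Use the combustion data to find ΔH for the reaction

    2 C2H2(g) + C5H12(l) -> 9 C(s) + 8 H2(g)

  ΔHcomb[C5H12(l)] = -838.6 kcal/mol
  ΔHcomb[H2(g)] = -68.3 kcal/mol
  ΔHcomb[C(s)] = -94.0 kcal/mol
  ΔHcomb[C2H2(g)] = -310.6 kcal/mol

With combustion enthalpies, reactants minus products:
= [2·(-310.6) + 1·(-838.6)] − [9·(-94.0) + 8·(-68.3)]
= -67.4 kcal/mol

ΔH = -67.4 kcal/mol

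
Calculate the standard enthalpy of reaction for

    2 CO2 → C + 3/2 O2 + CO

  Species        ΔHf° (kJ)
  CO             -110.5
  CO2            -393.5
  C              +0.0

ΔH° = 676.5 kJ

ΔH°rxn = Σ nΔHf°(products) − Σ nΔHf°(reactants).
Products: 1·(+0.0) + 3/2·(+0.0) + 1·(-110.5) = -110.5
Reactants: 2·(-393.5) = -787.0
ΔH° = (-110.5) − (-787.0) = 676.5 kJ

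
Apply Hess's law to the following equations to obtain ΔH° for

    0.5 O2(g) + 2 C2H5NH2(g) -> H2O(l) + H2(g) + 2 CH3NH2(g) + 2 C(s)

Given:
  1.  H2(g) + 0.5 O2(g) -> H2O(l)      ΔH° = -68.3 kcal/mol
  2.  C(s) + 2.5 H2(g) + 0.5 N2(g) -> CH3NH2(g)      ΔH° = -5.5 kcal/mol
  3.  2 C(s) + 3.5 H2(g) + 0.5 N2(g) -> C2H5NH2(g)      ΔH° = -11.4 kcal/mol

eq. 1 as written (H2O(l) already on the product side): -68.3 kcal/mol
eq. 2 × 2 (scale by 2 for the 2 CH3NH2(g)): (2)·(-5.5) = -11.0 kcal/mol
eq. 3 reversed and × 2 (reverse to put C2H5NH2(g) on the reactant side; scale by 2 for the 2 C2H5NH2(g)): (-2)·(-11.4) = +22.8 kcal/mol
Summing the manipulated equations, ΔH° = (1)·(-68.3) + (2)·(-5.5) + (-2)·(-11.4) = -56.5 kcal/mol

ΔH° = -56.5 kcal/mol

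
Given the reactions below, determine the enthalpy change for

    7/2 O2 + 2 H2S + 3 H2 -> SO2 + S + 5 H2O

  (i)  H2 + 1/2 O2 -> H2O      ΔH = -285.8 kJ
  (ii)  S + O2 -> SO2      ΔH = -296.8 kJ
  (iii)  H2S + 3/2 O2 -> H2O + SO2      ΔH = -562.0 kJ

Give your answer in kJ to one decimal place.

(i) × 3 (×3 to match 3 H2 in the target): (3)·(-285.8) = -857.4 kJ
(ii) reversed (S must end up as a product): +296.8 kJ
(iii) × 2 (scale by 2 for the 2 H2S): (2)·(-562.0) = -1124.0 kJ
Since enthalpy is a state function, ΔH = (-857.4) + (+296.8) + (-1124.0) = -1684.6 kJ

ΔH = -1684.6 kJ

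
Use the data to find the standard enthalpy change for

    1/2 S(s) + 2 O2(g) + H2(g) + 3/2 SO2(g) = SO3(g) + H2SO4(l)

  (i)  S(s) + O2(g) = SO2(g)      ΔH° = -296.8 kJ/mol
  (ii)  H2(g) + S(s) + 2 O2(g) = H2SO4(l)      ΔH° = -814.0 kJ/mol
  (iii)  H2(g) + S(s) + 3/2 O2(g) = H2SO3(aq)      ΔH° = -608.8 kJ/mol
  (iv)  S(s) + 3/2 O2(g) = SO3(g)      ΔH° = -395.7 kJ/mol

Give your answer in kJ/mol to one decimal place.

ΔH° = -764.5 kJ/mol

(i) reversed and × 3/2: (-3/2)·(-296.8) = +445.2 kJ/mol
(ii) as written: -814.0 kJ/mol
(iii): not needed.
(iv) as written: -395.7 kJ/mol
Since enthalpy is a state function, ΔH° = (-3/2)·(-296.8) + (1)·(-814.0) + (1)·(-395.7) = -764.5 kJ/mol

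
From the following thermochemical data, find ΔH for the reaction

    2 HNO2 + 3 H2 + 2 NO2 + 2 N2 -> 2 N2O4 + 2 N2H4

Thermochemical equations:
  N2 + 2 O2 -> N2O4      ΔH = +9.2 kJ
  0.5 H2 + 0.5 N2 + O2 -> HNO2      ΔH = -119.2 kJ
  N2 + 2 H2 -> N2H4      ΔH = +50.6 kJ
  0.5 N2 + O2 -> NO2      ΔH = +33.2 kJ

equation 1 × 2 (scale by 2 for the 2 N2O4): (2)·(+9.2) = +18.4 kJ
equation 2 reversed and × 2 (reverse to put HNO2 on the reactant side; ×2 to match 2 HNO2 in the target): (-2)·(-119.2) = +238.4 kJ
equation 3 × 2 (×2 to match 2 N2H4 in the target): (2)·(+50.6) = +101.2 kJ
equation 4 reversed and × 2 (NO2 must end up as a reactant; ×2 to match 2 NO2 in the target): (-2)·(+33.2) = -66.4 kJ
Since enthalpy is a state function, ΔH = (+18.4) + (+238.4) + (+101.2) + (-66.4) = 291.6 kJ

ΔH = 291.6 kJ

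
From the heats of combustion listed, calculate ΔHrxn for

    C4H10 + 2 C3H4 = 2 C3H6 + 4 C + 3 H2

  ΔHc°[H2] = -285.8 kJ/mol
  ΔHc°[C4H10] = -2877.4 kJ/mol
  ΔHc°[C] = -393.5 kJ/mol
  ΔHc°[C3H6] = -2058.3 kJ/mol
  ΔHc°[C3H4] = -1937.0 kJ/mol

With combustion enthalpies, reactants minus products:
= [1·(-2877.4) + 2·(-1937.0)] − [2·(-2058.3) + 4·(-393.5) + 3·(-285.8)]
= -203.4 kJ/mol

ΔHrxn = -203.4 kJ/mol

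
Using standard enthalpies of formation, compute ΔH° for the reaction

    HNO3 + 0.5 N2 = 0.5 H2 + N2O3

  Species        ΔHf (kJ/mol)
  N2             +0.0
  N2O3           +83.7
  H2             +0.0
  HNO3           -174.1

ΔH° = 257.8 kJ/mol

ΔH°rxn = Σ nΔHf°(products) − Σ nΔHf°(reactants).
Products: 1/2·(+0.0) + 1·(+83.7) = +83.7
Reactants: 1·(-174.1) + 1/2·(+0.0) = -174.1
ΔH° = (+83.7) − (-174.1) = 257.8 kJ/mol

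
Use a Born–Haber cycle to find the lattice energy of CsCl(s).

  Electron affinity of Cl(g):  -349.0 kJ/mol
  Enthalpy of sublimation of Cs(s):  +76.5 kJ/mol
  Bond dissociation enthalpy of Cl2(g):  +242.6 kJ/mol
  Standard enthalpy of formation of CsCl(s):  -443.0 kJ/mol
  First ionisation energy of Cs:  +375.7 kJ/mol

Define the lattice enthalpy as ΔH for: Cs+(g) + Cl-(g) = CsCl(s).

ΔHf° = 1·ΔHsub + 1·(ΣIE) + 1/2·D(Cl2) + 1·EA + U
-443.0 = 1·(+76.5) + 1·(+375.7) + 1/2·(+242.6) + 1·(-349.0) + U
U = -443.0 − (+224.5) = -667.5 kJ/mol

U = -667.5 kJ/mol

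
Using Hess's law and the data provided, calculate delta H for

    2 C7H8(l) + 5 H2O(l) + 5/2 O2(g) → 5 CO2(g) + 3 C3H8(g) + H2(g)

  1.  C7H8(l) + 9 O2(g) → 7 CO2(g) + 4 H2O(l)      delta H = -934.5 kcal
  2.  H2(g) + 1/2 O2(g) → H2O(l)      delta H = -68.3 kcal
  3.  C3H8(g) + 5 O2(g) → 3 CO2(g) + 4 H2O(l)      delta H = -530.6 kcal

delta H = -208.9 kcal

eq. 1 × 2 (×2 to match 2 C7H8(l) in the target): (2)·(-934.5) = -1869.0 kcal
eq. 2 reversed (H2(g) must end up as a product): +68.3 kcal
eq. 3 reversed and × 3 (reverse to put C3H8(g) on the product side; scale by 3 for the 3 C3H8(g)): (-3)·(-530.6) = +1591.8 kcal
delta H = (-1869.0) + (+68.3) + (+1591.8) = -208.9 kcal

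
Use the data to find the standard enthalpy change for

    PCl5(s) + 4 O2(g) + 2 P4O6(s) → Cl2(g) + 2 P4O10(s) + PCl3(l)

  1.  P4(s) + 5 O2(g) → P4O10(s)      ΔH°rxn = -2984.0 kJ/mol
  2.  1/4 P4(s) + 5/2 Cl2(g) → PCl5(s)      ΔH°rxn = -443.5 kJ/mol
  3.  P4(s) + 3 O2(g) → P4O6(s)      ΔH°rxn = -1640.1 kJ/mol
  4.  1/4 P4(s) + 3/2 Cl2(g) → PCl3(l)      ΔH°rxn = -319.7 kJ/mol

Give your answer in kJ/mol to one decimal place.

ΔH°rxn = -2564.0 kJ/mol

eq. 1 × 2: (2)·(-2984.0) = -5968.0 kJ/mol
eq. 2 reversed: +443.5 kJ/mol
eq. 3 reversed and × 2: (-2)·(-1640.1) = +3280.2 kJ/mol
eq. 4 as written: -319.7 kJ/mol
Since enthalpy is a state function, ΔH°rxn = (2)·(-2984.0) + (-1)·(-443.5) + (-2)·(-1640.1) + (1)·(-319.7) = -2564.0 kJ/mol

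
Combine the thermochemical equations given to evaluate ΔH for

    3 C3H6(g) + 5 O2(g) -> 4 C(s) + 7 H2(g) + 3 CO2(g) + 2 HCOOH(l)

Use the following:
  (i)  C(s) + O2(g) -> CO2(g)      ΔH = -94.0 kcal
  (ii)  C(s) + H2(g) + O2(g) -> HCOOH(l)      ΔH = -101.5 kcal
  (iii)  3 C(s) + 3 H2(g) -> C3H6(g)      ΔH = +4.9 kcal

ΔH = -499.7 kcal

(i) × 3 (×3 to match 3 CO2(g) in the target): (3)·(-94.0) = -282.0 kcal
(ii) × 2 (scale by 2 for the 2 HCOOH(l)): (2)·(-101.5) = -203.0 kcal
(iii) reversed and × 3 (reverse to put C3H6(g) on the reactant side; scale by 3 for the 3 C3H6(g)): (-3)·(+4.9) = -14.7 kcal
ΔH = (-282.0) + (-203.0) + (-14.7) = -499.7 kcal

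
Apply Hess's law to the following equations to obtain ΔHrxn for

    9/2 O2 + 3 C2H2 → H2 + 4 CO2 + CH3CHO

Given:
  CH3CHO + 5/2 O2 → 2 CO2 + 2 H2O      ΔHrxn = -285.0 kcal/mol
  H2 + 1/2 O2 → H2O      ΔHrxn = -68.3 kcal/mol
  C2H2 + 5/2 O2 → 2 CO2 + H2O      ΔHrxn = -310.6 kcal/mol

equation 1 reversed (CH3CHO must end up as a product): +285.0 kcal/mol
equation 2 reversed (reverse to put H2 on the product side): +68.3 kcal/mol
equation 3 × 3 (scale by 3 for the 3 C2H2): (3)·(-310.6) = -931.8 kcal/mol
Since enthalpy is a state function, ΔHrxn = (-1)·(-285.0) + (-1)·(-68.3) + (3)·(-310.6) = -578.5 kcal/mol

ΔHrxn = -578.5 kcal/mol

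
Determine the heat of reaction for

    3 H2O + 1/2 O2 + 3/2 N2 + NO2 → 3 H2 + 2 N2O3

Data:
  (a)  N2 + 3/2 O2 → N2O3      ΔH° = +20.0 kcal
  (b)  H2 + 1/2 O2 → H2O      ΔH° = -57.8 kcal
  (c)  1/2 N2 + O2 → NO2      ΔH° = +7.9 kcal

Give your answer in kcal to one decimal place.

(a) × 2 (×2 to match 2 N2O3 in the target): (2)·(+20.0) = +40.0 kcal
(b) reversed and × 3 (H2O must end up as a reactant; ×3 to match 3 H2O in the target): (-3)·(-57.8) = +173.4 kcal
(c) reversed (NO2 must end up as a reactant): -7.9 kcal
Since enthalpy is a state function, ΔH° = (+40.0) + (+173.4) + (-7.9) = 205.5 kcal

ΔH° = 205.5 kcal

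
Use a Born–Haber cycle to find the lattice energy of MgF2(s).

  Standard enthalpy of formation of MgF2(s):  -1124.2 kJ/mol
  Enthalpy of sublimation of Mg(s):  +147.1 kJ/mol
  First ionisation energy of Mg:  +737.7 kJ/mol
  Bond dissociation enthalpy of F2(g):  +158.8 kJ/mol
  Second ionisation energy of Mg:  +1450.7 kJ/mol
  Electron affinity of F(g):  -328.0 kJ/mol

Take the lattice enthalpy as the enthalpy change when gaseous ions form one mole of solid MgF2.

ΔHf° = 1·ΔHsub + 1·(ΣIE) + 1·D(F2) + 2·EA + U
-1124.2 = 1·(+147.1) + 1·(+2188.4) + 1·(+158.8) + 2·(-328.0) + U
U = -1124.2 − (+1838.3) = -2962.5 kJ/mol

U = -2962.5 kJ/mol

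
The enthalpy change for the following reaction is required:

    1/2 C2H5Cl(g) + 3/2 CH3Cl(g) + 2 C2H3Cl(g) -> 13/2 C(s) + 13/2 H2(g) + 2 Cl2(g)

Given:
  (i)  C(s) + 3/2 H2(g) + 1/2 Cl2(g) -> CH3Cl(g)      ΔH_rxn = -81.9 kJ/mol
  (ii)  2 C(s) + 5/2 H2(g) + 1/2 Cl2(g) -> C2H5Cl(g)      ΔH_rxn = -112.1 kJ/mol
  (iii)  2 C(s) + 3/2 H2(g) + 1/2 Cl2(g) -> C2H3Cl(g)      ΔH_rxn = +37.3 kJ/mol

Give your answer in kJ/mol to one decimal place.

ΔH_rxn = 104.3 kJ/mol

(i) reversed and × 3/2 (CH3Cl(g) must end up as a reactant; ×3/2 to match 3/2 CH3Cl(g) in the target): (-3/2)·(-81.9) = +122.85 kJ/mol
(ii) reversed and × 1/2 (reverse to put C2H5Cl(g) on the reactant side; scale by 1/2 for the 1/2 C2H5Cl(g)): (-1/2)·(-112.1) = +56.05 kJ/mol
(iii) reversed and × 2 (C2H3Cl(g) must end up as a reactant; ×2 to match 2 C2H3Cl(g) in the target): (-2)·(+37.3) = -74.6 kJ/mol
ΔH_rxn = (-3/2)·(-81.9) + (-1/2)·(-112.1) + (-2)·(+37.3) = 104.3 kJ/mol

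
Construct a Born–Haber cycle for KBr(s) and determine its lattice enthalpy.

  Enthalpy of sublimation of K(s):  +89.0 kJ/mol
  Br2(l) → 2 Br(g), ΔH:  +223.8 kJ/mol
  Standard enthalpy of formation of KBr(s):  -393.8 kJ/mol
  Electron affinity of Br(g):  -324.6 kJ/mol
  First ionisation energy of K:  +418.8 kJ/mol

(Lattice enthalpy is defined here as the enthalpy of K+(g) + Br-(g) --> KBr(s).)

U = -688.9 kJ/mol

ΔHf° = 1·ΔHsub + 1·(ΣIE) + 1/2·D(Br2) + 1·EA + U
-393.8 = 1·(+89.0) + 1·(+418.8) + 1/2·(+223.8) + 1·(-324.6) + U
U = -393.8 − (+295.1) = -688.9 kJ/mol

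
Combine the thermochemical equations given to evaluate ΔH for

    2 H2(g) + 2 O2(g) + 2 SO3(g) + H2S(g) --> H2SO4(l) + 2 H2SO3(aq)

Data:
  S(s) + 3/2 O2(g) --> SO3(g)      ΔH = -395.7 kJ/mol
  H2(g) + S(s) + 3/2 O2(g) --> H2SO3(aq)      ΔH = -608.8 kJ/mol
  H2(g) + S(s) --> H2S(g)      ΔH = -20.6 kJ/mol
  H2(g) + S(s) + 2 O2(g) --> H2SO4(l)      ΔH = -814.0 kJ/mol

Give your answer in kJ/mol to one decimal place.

equation 1 reversed and × 2: (-2)·(-395.7) = +791.4 kJ/mol
equation 2 × 2: (2)·(-608.8) = -1217.6 kJ/mol
equation 3 reversed: +20.6 kJ/mol
equation 4 as written: -814.0 kJ/mol
Summing the manipulated equations, ΔH = (-2)·(-395.7) + (2)·(-608.8) + (-1)·(-20.6) + (1)·(-814.0) = -1219.6 kJ/mol

ΔH = -1219.6 kJ/mol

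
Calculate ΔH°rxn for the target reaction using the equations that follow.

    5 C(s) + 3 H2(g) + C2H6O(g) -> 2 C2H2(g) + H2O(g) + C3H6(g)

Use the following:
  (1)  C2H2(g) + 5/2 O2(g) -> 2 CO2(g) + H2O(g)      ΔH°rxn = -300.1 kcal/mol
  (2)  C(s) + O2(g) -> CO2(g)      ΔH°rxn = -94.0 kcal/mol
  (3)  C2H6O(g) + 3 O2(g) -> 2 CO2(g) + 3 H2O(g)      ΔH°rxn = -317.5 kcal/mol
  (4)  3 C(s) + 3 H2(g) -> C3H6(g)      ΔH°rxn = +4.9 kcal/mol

ΔH°rxn = 99.6 kcal/mol

(1) reversed and × 2: (-2)·(-300.1) = +600.2 kcal/mol
(2) × 2: (2)·(-94.0) = -188.0 kcal/mol
(3) as written: -317.5 kcal/mol
(4) as written: +4.9 kcal/mol
Combining the equations, ΔH°rxn = (-2)·(-300.1) + (2)·(-94.0) + (1)·(-317.5) + (1)·(+4.9) = 99.6 kcal/mol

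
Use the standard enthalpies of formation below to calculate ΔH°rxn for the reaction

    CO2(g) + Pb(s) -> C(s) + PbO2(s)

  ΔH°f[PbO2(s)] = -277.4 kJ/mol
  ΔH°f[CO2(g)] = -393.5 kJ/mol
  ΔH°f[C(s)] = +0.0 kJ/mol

ΔH°rxn = 116.1 kJ/mol

Products: 1·(+0.0) + 1·(-277.4) = -277.4
Reactants: 1·(-393.5) + 1·(+0.0) = -393.5
ΔH°rxn = (-277.4) − (-393.5) = 116.1 kJ/mol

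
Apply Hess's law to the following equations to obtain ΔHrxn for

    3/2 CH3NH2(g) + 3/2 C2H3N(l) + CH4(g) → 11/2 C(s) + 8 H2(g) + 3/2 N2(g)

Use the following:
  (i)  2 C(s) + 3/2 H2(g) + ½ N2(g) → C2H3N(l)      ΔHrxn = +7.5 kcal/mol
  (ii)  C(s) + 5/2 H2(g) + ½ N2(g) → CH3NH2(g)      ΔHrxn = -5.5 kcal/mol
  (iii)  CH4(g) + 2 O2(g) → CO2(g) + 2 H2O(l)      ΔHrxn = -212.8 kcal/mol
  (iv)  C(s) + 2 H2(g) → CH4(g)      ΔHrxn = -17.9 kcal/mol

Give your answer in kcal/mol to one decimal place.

ΔHrxn = 14.9 kcal/mol

(i) reversed and × 3/2 (C2H3N(l) must end up as a reactant; scale by 3/2 for the 3/2 C2H3N(l)): (-3/2)·(+7.5) = -11.25 kcal/mol
(ii) reversed and × 3/2 (CH3NH2(g) must end up as a reactant; scale by 3/2 for the 3/2 CH3NH2(g)): (-3/2)·(-5.5) = +8.25 kcal/mol
(iii): not needed (CO2(g) appears nowhere else).
(iv) reversed: +17.9 kcal/mol
By Hess's law, ΔHrxn = (-3/2)·(+7.5) + (-3/2)·(-5.5) + (-1)·(-17.9) = 14.9 kcal/mol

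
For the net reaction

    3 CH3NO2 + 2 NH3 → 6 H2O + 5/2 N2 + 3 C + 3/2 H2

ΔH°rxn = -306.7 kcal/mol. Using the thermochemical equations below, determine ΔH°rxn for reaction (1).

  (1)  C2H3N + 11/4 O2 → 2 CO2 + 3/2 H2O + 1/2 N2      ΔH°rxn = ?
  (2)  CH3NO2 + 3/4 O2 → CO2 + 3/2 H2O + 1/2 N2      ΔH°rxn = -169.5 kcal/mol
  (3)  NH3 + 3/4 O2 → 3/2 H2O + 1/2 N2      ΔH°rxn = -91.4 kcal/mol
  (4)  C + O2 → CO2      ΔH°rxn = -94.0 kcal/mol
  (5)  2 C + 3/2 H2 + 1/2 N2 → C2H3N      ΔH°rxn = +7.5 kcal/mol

ΔH°rxn = -298.1 kcal/mol

(1) reversed: contributes −x
(2) × 3 (×3 to match 3 CH3NO2 in the target): (3)·(-169.5) = -508.5 kcal/mol
(3) × 2 (scale by 2 for the 2 NH3): (2)·(-91.4) = -182.8 kcal/mol
(4) reversed: +94.0 kcal/mol
(5) reversed (reverse to put H2 on the product side): -7.5 kcal/mol
-306.7 = (-508.5) + (-182.8) + (+94.0) + (-7.5) − x
x = (-306.7 − (-604.8)) / (-1) = -298.1 kcal/mol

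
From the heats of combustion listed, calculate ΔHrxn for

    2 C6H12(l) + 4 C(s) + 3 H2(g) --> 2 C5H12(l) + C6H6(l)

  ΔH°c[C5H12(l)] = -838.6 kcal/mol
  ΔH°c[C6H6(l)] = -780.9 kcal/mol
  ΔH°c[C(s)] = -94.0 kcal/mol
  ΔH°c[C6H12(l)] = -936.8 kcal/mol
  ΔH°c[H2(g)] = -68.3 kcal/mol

With combustion enthalpies, reactants minus products:
= [2·(-936.8) + 4·(-94.0) + 3·(-68.3)] − [2·(-838.6) + 1·(-780.9)]
= 3.6 kcal/mol

ΔHrxn = 3.6 kcal/mol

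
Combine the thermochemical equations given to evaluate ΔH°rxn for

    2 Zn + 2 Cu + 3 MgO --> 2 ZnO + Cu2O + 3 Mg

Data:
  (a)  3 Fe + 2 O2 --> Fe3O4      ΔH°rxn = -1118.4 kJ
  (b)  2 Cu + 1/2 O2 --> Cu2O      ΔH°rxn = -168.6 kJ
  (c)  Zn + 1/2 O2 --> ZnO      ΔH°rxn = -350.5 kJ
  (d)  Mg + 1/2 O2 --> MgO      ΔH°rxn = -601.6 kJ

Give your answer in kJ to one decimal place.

(a): not needed (Fe appears nowhere else).
(b) as written (Cu2O already on the product side): -168.6 kJ
(c) × 2 (×2 to match 2 ZnO in the target): (2)·(-350.5) = -701.0 kJ
(d) reversed and × 3 (reverse to put MgO on the reactant side; scale by 3 for the 3 MgO): (-3)·(-601.6) = +1804.8 kJ
ΔH°rxn = (1)·(-168.6) + (2)·(-350.5) + (-3)·(-601.6) = 935.2 kJ

ΔH°rxn = 935.2 kJ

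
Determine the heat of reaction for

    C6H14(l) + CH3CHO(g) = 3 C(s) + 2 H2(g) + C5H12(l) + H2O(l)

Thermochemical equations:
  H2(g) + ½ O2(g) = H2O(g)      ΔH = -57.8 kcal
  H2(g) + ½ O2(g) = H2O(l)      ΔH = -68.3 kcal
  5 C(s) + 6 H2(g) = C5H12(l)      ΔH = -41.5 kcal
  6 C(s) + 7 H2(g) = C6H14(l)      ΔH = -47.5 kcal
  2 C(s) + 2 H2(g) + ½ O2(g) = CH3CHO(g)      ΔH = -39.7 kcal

ΔH = -22.6 kcal

equation 1: not needed.
equation 2 as written: -68.3 kcal
equation 3 as written: -41.5 kcal
equation 4 reversed: +47.5 kcal
equation 5 reversed: +39.7 kcal
Combining the equations, ΔH = (1)·(-68.3) + (1)·(-41.5) + (-1)·(-47.5) + (-1)·(-39.7) = -22.6 kcal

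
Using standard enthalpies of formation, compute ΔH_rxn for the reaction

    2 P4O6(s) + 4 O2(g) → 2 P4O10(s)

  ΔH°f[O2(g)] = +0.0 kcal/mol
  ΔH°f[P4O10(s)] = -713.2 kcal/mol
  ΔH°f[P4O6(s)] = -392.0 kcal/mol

ΔH_rxn = -642.4 kcal/mol

Products: 2·(-713.2) = -1426.4
Reactants: 2·(-392.0) + 4·(+0.0) = -784.0
ΔH_rxn = (-1426.4) − (-784.0) = -642.4 kcal/mol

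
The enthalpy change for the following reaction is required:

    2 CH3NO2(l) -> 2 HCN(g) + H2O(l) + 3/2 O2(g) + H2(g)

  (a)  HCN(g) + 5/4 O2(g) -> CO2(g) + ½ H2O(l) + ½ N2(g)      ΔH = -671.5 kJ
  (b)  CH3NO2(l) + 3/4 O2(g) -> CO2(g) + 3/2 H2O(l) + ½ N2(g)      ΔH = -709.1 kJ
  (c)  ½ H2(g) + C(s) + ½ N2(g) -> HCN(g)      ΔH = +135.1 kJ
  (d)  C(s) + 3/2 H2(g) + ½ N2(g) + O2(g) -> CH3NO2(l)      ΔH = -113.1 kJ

ΔH = 210.6 kJ

(a) reversed: +671.5 kJ
(b) as written: -709.1 kJ
(c) as written: +135.1 kJ
(d) reversed: +113.1 kJ
By Hess's law, ΔH = (-1)·(-671.5) + (1)·(-709.1) + (1)·(+135.1) + (-1)·(-113.1) = 210.6 kJ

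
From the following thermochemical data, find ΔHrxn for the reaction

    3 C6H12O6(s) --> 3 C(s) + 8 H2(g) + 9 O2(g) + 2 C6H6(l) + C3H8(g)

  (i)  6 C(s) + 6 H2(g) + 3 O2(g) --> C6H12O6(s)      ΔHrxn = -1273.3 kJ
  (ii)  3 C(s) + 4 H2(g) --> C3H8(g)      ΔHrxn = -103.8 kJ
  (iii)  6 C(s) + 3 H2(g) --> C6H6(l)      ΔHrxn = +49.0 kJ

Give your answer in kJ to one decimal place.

ΔHrxn = 3814.1 kJ

(i) reversed and × 3: (-3)·(-1273.3) = +3819.9 kJ
(ii) as written: -103.8 kJ
(iii) × 2: (2)·(+49.0) = +98.0 kJ
ΔHrxn = (-3)·(-1273.3) + (1)·(-103.8) + (2)·(+49.0) = 3814.1 kJ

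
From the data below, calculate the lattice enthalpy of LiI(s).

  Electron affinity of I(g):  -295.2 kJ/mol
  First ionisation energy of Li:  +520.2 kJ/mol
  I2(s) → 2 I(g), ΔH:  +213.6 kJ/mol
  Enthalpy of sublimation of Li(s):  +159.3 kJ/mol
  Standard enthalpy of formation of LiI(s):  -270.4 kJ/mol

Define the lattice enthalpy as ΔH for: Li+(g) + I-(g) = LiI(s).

ΔHf° = 1·ΔHsub + 1·(ΣIE) + 1/2·D(I2) + 1·EA + U
-270.4 = 1·(+159.3) + 1·(+520.2) + 1/2·(+213.6) + 1·(-295.2) + U
U = -270.4 − (+491.1) = -761.5 kJ/mol

U = -761.5 kJ/mol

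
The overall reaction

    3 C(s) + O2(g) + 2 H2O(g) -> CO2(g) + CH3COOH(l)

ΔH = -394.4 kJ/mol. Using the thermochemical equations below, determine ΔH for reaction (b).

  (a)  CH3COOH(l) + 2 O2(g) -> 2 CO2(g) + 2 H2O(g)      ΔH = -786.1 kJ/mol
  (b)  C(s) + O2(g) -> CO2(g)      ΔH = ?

ΔH = -393.5 kJ/mol

(a) reversed: +786.1 kJ/mol
(b) × 3: contributes 3·x
-394.4 = (+786.1) + 3·x
x = (-394.4 − (+786.1)) / (3) = -393.5 kJ/mol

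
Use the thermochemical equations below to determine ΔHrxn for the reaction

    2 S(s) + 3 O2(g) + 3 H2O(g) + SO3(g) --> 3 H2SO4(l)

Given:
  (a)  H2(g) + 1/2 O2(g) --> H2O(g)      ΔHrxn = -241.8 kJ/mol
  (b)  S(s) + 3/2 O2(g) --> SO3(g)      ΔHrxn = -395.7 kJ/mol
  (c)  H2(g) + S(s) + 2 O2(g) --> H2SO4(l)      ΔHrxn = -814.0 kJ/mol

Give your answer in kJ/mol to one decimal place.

(a) reversed and × 3 (reverse to put H2O(g) on the reactant side; scale by 3 for the 3 H2O(g)): (-3)·(-241.8) = +725.4 kJ/mol
(b) reversed (reverse to put SO3(g) on the reactant side): +395.7 kJ/mol
(c) × 3 (scale by 3 for the 3 H2SO4(l)): (3)·(-814.0) = -2442.0 kJ/mol
Summing the manipulated equations, ΔHrxn = (+725.4) + (+395.7) + (-2442.0) = -1320.9 kJ/mol

ΔHrxn = -1320.9 kJ/mol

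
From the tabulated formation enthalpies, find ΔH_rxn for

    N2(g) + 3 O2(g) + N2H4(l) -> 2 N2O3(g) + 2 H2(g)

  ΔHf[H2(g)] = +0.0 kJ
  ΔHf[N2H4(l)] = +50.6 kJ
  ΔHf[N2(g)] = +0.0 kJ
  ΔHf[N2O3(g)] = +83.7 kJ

ΔH°rxn = Σ nΔHf°(products) − Σ nΔHf°(reactants).
Products: 2·(+83.7) + 2·(+0.0) = +167.4
Reactants: 1·(+0.0) + 3·(+0.0) + 1·(+50.6) = +50.6
ΔH_rxn = (+167.4) − (+50.6) = 116.8 kJ

ΔH_rxn = 116.8 kJ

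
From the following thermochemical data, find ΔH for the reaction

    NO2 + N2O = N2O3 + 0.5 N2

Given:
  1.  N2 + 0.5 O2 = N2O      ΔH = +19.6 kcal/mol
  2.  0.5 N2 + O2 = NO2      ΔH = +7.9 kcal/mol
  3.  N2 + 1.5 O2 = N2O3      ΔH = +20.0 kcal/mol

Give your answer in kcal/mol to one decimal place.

eq. 1 reversed (N2O must end up as a reactant): -19.6 kcal/mol
eq. 2 reversed (NO2 must end up as a reactant): -7.9 kcal/mol
eq. 3 as written (N2O3 already on the product side): +20.0 kcal/mol
Since enthalpy is a state function, ΔH = (-1)·(+19.6) + (-1)·(+7.9) + (1)·(+20.0) = -7.5 kcal/mol

ΔH = -7.5 kcal/mol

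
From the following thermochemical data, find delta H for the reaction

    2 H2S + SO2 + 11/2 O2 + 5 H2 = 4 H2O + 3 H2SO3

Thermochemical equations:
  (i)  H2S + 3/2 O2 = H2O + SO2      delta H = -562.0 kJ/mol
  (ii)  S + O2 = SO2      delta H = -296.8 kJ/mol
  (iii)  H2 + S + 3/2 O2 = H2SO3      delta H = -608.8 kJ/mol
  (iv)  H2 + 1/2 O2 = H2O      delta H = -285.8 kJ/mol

delta H = -2631.6 kJ/mol

(i) × 2 (×2 to match 2 H2S in the target): (2)·(-562.0) = -1124.0 kJ/mol
(ii) reversed and × 3: (-3)·(-296.8) = +890.4 kJ/mol
(iii) × 3 (scale by 3 for the 3 H2SO3): (3)·(-608.8) = -1826.4 kJ/mol
(iv) × 2: (2)·(-285.8) = -571.6 kJ/mol
Summing the manipulated equations, delta H = (2)·(-562.0) + (-3)·(-296.8) + (3)·(-608.8) + (2)·(-285.8) = -2631.6 kJ/mol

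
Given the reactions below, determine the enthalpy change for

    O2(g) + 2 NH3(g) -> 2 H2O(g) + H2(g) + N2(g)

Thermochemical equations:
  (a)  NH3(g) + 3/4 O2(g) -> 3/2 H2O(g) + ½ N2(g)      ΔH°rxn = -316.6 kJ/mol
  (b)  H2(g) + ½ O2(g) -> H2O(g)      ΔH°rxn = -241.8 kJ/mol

(a) × 2: (2)·(-316.6) = -633.2 kJ/mol
(b) reversed: +241.8 kJ/mol
ΔH°rxn = (-633.2) + (+241.8) = -391.4 kJ/mol

ΔH°rxn = -391.4 kJ/mol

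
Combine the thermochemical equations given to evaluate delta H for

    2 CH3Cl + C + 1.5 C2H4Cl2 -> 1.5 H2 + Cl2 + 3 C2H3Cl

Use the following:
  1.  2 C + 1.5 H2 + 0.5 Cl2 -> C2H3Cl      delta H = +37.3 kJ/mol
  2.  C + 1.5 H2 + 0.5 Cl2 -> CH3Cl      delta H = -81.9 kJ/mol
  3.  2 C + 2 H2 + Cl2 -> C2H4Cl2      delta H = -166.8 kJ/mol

eq. 1 × 3 (×3 to match 3 C2H3Cl in the target): (3)·(+37.3) = +111.9 kJ/mol
eq. 2 reversed and × 2 (reverse to put CH3Cl on the reactant side; ×2 to match 2 CH3Cl in the target): (-2)·(-81.9) = +163.8 kJ/mol
eq. 3 reversed and × 3/2 (C2H4Cl2 must end up as a reactant; ×3/2 to match 3/2 C2H4Cl2 in the target): (-3/2)·(-166.8) = +250.2 kJ/mol
delta H = (3)·(+37.3) + (-2)·(-81.9) + (-3/2)·(-166.8) = 525.9 kJ/mol

delta H = 525.9 kJ/mol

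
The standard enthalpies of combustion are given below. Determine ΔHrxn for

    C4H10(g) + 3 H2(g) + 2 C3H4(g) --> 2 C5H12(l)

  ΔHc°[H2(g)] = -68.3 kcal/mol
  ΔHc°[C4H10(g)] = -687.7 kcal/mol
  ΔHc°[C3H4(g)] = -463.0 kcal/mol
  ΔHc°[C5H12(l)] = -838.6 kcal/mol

ΔHrxn = -141.4 kcal/mol

With combustion enthalpies, reactants minus products:
= [1·(-687.7) + 3·(-68.3) + 2·(-463.0)] − [2·(-838.6)]
= -141.4 kcal/mol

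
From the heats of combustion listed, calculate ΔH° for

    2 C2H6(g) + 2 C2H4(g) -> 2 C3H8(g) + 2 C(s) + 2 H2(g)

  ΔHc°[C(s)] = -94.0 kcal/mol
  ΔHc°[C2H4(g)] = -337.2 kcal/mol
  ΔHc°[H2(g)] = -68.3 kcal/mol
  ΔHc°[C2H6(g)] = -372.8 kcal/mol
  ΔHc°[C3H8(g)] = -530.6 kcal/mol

ΔH° = -34.2 kcal/mol

Using ΔH = Σ nΔHc°(reactants) − Σ nΔHc°(products):
= [2·(-372.8) + 2·(-337.2)] − [2·(-530.6) + 2·(-94.0) + 2·(-68.3)]
= -34.2 kcal/mol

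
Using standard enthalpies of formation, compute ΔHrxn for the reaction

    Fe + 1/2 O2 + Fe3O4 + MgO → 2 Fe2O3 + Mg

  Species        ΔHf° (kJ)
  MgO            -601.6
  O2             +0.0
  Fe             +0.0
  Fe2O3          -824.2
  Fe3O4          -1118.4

ΔHrxn = 71.6 kJ

ΔH°rxn = Σ nΔHf°(products) − Σ nΔHf°(reactants).
Products: 2·(-824.2) + 1·(+0.0) = -1648.4
Reactants: 1·(+0.0) + 1/2·(+0.0) + 1·(-1118.4) + 1·(-601.6) = -1720.0
ΔHrxn = (-1648.4) − (-1720.0) = 71.6 kJ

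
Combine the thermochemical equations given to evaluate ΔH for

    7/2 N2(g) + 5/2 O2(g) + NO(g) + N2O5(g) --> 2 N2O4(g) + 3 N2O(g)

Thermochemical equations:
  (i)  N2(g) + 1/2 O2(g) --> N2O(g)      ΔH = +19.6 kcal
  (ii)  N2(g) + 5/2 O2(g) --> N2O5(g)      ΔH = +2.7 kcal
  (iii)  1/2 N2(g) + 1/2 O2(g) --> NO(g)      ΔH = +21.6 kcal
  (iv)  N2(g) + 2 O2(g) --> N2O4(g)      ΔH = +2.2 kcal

(i) × 3 (×3 to match 3 N2O(g) in the target): (3)·(+19.6) = +58.8 kcal
(ii) reversed (N2O5(g) must end up as a reactant): -2.7 kcal
(iii) reversed (NO(g) must end up as a reactant): -21.6 kcal
(iv) × 2 (scale by 2 for the 2 N2O4(g)): (2)·(+2.2) = +4.4 kcal
Combining the equations, ΔH = (3)·(+19.6) + (-1)·(+2.7) + (-1)·(+21.6) + (2)·(+2.2) = 38.9 kcal

ΔH = 38.9 kcal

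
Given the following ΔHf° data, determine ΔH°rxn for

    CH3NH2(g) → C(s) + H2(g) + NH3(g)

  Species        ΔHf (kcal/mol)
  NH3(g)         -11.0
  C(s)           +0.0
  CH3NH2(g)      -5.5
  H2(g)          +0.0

ΔH°rxn = -5.5 kcal/mol

Products: 1·(+0.0) + 1·(+0.0) + 1·(-11.0) = -11.0
Reactants: 1·(-5.5) = -5.5
ΔH°rxn = (-11.0) − (-5.5) = -5.5 kcal/mol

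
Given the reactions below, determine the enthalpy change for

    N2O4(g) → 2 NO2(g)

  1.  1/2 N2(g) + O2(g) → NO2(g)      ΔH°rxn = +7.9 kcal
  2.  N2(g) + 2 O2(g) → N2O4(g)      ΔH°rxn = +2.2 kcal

ΔH°rxn = 13.6 kcal

eq. 1 × 2: (2)·(+7.9) = +15.8 kcal
eq. 2 reversed: -2.2 kcal
By Hess's law, ΔH°rxn = (2)·(+7.9) + (-1)·(+2.2) = 13.6 kcal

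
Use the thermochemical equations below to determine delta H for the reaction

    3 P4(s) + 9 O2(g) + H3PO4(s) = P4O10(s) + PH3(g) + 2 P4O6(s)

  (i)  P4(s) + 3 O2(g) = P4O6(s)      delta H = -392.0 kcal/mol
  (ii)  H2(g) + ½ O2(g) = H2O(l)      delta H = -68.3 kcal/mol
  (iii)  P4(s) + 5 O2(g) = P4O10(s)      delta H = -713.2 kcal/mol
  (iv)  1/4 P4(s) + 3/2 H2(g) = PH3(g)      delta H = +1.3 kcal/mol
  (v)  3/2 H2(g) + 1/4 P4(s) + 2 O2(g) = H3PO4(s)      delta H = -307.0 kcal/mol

delta H = -1188.9 kcal/mol

(i) × 2 (scale by 2 for the 2 P4O6(s)): (2)·(-392.0) = -784.0 kcal/mol
(ii): not needed (H2O(l) appears nowhere else).
(iii) as written (P4O10(s) already on the product side): -713.2 kcal/mol
(iv) as written (PH3(g) already on the product side): +1.3 kcal/mol
(v) reversed (H3PO4(s) must end up as a reactant): +307.0 kcal/mol
delta H = (2)·(-392.0) + (1)·(-713.2) + (1)·(+1.3) + (-1)·(-307.0) = -1188.9 kcal/mol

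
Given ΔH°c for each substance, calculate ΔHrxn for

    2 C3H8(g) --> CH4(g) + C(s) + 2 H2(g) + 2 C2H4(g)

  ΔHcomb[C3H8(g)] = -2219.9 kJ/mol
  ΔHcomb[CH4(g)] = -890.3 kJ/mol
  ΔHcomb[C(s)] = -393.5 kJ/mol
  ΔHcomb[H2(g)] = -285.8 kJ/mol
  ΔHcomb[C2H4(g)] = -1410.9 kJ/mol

With combustion enthalpies, reactants minus products:
= [2·(-2219.9)] − [1·(-890.3) + 1·(-393.5) + 2·(-285.8) + 2·(-1410.9)]
= 237.4 kJ/mol

ΔHrxn = 237.4 kJ/mol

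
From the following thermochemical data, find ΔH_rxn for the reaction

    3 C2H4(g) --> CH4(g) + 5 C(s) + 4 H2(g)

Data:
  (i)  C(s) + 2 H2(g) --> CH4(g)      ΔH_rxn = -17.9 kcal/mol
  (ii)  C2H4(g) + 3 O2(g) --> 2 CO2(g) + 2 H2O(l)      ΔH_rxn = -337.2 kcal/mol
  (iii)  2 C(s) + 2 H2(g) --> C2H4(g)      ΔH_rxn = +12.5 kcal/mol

ΔH_rxn = -55.4 kcal/mol

(i) as written: -17.9 kcal/mol
(ii): not needed.
(iii) reversed and × 3: (-3)·(+12.5) = -37.5 kcal/mol
Since enthalpy is a state function, ΔH_rxn = (-17.9) + (-37.5) = -55.4 kcal/mol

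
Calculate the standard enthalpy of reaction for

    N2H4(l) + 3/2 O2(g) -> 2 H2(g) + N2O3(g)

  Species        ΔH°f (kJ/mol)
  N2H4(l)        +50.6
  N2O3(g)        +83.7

Products: 2·(+0.0) + 1·(+83.7) = +83.7
Reactants: 1·(+50.6) + 3/2·(+0.0) = +50.6
ΔHrxn = (+83.7) − (+50.6) = 33.1 kJ/mol

ΔHrxn = 33.1 kJ/mol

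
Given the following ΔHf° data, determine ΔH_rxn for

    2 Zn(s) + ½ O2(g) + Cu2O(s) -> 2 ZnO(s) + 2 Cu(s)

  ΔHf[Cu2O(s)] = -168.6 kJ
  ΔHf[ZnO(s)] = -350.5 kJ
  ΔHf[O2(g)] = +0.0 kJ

ΔH_rxn = -532.4 kJ

ΔH°rxn = Σ nΔHf°(products) − Σ nΔHf°(reactants).
Products: 2·(-350.5) + 2·(+0.0) = -701.0
Reactants: 2·(+0.0) + 1/2·(+0.0) + 1·(-168.6) = -168.6
ΔH_rxn = (-701.0) − (-168.6) = -532.4 kJ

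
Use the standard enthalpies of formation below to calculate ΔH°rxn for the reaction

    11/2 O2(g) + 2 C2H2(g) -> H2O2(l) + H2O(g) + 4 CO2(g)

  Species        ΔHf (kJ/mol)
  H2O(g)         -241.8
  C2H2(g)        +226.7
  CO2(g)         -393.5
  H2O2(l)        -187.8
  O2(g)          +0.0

Products: 1·(-187.8) + 1·(-241.8) + 4·(-393.5) = -2003.6
Reactants: 11/2·(+0.0) + 2·(+226.7) = +453.4
ΔH°rxn = (-2003.6) − (+453.4) = -2457.0 kJ/mol

ΔH°rxn = -2457.0 kJ/mol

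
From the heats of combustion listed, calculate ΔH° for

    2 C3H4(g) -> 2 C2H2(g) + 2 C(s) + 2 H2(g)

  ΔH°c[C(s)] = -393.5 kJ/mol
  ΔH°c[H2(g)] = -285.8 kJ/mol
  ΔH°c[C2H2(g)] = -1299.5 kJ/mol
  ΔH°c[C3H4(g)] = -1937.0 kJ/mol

Using ΔH = Σ nΔHc°(reactants) − Σ nΔHc°(products):
= [2·(-1937.0)] − [2·(-1299.5) + 2·(-393.5) + 2·(-285.8)]
= 83.6 kJ/mol

ΔH° = 83.6 kJ/mol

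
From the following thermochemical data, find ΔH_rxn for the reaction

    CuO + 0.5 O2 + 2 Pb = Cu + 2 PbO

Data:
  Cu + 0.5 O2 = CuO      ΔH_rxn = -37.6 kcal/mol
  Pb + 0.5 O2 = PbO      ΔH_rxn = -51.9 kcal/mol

ΔH_rxn = -66.2 kcal/mol

equation 1 reversed: +37.6 kcal/mol
equation 2 × 2: (2)·(-51.9) = -103.8 kcal/mol
ΔH_rxn = (-1)·(-37.6) + (2)·(-51.9) = -66.2 kcal/mol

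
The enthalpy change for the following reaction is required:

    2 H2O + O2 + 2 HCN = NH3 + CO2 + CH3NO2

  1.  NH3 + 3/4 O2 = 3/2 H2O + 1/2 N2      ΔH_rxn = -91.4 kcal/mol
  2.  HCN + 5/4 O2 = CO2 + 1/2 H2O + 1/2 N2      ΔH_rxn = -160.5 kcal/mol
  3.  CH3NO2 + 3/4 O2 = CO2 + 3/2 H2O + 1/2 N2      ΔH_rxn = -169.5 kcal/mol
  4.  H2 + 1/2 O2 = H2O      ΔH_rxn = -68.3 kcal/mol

ΔH_rxn = -60.1 kcal/mol

eq. 1 reversed: +91.4 kcal/mol
eq. 2 × 2: (2)·(-160.5) = -321.0 kcal/mol
eq. 3 reversed: +169.5 kcal/mol
eq. 4: not needed.
ΔH_rxn = (-1)·(-91.4) + (2)·(-160.5) + (-1)·(-169.5) = -60.1 kcal/mol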